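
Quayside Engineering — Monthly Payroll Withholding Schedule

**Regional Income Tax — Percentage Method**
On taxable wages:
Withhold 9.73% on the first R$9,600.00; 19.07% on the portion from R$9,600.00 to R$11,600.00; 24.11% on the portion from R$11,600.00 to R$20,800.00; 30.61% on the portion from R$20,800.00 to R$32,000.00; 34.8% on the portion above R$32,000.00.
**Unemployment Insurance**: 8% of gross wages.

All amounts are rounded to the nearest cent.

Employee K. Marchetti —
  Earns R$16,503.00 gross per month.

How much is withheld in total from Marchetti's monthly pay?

R$3,817.83

Regional Income Tax: taxable = R$16,503.00
  R$1,315.48 + 24.11% × (R$16,503.00 − R$11,600.00) = R$1,315.48 + 24.11% × R$4,903.00 = R$2,497.59
Unemployment Insurance: 8% × R$16,503.00 = R$1,320.24
Total: R$2,497.59 + R$1,320.24 = R$3,817.83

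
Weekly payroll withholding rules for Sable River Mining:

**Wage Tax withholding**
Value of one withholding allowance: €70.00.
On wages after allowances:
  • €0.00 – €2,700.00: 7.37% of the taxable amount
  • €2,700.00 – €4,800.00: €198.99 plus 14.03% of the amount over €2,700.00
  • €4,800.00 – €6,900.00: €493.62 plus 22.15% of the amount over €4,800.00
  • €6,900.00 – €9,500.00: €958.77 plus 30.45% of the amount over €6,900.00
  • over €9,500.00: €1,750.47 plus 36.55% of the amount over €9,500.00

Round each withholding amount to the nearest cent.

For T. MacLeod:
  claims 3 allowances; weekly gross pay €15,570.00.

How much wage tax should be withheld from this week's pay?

€3,892.30

Wage Tax: taxable = €15,570.00 − 3×€70.00 = €15,360.00
  €1,750.47 + 36.55% × (€15,360.00 − €9,500.00) = €1,750.47 + 36.55% × €5,860.00 = €3,892.30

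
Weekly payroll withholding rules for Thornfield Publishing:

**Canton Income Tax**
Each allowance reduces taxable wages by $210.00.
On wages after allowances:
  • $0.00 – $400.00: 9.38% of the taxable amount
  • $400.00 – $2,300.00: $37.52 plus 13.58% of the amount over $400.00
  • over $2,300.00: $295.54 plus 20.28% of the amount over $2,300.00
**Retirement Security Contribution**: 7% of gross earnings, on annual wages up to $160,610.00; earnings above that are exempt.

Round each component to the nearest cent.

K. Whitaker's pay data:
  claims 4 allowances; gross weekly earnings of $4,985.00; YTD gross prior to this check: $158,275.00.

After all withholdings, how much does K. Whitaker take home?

$4,151.84

Canton Income Tax: taxable = $4,985.00 − 4×$210.00 = $4,145.00
  $295.54 + 20.28% × ($4,145.00 − $2,300.00) = $295.54 + 20.28% × $1,845.00 = $669.71
Retirement Security Contribution: cap $160,610.00 − YTD $158,275.00 = $2,335.00 subject; 7% × $2,335.00 = $163.45
Total withheld: $669.71 + $163.45 = $833.16
Net pay: $4,985.00 − $833.16 = $4,151.84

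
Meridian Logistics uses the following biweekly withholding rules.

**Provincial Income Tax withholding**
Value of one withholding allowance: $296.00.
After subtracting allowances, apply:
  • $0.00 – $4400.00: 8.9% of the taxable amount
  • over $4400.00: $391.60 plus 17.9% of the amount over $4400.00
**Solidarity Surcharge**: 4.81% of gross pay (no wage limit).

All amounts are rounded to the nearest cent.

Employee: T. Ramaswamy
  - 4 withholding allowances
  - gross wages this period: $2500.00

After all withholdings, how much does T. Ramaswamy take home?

Provincial Income Tax: taxable = $2500.00 − 4×$296.00 = $1316.00
  8.9% × $1316.00 = $117.12
Solidarity Surcharge: 4.81% × $2500.00 = $120.25
Total withheld: $117.12 + $120.25 = $237.37
Net pay: $2500.00 − $237.37 = $2262.63

$2262.63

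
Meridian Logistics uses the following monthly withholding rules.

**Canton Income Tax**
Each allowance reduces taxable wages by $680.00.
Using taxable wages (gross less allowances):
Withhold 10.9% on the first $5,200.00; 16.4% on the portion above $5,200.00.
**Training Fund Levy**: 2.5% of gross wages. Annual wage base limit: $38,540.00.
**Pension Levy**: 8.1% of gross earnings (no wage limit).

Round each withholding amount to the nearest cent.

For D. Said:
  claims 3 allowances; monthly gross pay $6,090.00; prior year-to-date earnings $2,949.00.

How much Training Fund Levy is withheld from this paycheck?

Training Fund Levy: 2.5% × $6,090.00 = $152.25

$152.25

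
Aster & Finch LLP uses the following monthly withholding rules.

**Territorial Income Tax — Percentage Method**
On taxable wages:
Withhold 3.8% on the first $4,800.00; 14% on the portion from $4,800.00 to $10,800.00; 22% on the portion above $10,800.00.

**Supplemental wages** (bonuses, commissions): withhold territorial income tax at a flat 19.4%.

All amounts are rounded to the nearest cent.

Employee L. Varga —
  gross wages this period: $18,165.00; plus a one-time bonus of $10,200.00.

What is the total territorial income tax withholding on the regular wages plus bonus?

Territorial Income Tax: taxable = $18,165.00
  $1,022.40 + 22% × ($18,165.00 − $10,800.00) = $1,022.40 + 22% × $7,365.00 = $2,642.70
Supplemental (19.4% flat on bonus): 19.4% × $10,200.00 = $1,978.80
Total territorial income tax: $2,642.70 + $1,978.80 = $4,621.50

$4,621.50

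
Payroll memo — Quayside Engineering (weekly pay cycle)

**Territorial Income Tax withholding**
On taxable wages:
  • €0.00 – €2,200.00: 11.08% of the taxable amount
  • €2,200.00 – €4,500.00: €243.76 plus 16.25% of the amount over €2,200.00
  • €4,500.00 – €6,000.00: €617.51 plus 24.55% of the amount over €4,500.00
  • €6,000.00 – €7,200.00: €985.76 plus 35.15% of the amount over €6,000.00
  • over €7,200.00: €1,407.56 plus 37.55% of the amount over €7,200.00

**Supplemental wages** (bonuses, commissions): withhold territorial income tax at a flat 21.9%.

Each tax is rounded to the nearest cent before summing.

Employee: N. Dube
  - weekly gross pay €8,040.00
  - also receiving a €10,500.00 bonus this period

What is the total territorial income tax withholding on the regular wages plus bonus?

Territorial Income Tax: taxable = €8,040.00
  €1,407.56 + 37.55% × (€8,040.00 − €7,200.00) = €1,407.56 + 37.55% × €840.00 = €1,722.98
Supplemental (21.9% flat on bonus): 21.9% × €10,500.00 = €2,299.50
Total territorial income tax: €1,722.98 + €2,299.50 = €4,022.48

€4,022.48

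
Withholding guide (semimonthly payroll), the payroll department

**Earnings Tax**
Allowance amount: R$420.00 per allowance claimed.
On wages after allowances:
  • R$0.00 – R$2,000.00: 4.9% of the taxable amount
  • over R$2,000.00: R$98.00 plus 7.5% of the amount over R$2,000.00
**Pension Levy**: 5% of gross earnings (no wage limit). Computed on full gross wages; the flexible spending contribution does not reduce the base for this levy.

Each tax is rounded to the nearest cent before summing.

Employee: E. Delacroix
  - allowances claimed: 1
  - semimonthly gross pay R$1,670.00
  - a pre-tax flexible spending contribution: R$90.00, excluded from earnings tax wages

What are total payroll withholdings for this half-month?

Earnings Tax: taxable = R$1,670.00 − R$90.00 − 1×R$420.00 = R$1,160.00
  4.9% × R$1,160.00 = R$56.84
Pension Levy: 5% × R$1,670.00 = R$83.50
Total: R$56.84 + R$83.50 = R$140.34

R$140.34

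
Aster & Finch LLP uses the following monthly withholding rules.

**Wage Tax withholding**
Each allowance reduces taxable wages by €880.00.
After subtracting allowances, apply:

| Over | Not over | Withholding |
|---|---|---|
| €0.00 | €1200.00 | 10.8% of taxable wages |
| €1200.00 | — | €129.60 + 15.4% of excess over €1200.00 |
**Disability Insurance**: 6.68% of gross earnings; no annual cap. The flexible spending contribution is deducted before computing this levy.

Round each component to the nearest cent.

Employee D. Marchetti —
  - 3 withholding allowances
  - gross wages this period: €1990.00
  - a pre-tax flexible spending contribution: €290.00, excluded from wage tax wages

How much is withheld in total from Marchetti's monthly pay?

€113.56

Wage Tax: taxable = €1990.00 − €290.00 − 3×€880.00 = €-940.00
  Taxable ≤ 0 → €0.00
Disability Insurance: 6.68% × €1700.00 = €113.56
Total: €0.00 + €113.56 = €113.56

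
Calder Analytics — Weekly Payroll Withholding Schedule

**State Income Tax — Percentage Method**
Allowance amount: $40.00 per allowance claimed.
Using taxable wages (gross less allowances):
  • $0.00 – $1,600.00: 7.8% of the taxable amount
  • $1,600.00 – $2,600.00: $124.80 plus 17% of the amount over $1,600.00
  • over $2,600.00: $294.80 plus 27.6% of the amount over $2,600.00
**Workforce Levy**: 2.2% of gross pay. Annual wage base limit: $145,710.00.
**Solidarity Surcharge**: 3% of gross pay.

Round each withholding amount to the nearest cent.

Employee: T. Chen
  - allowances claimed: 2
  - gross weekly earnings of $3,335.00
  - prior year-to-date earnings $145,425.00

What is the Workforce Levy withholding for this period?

$6.27

Workforce Levy: cap $145,710.00 − YTD $145,425.00 = $285.00 subject; 2.2% × $285.00 = $6.27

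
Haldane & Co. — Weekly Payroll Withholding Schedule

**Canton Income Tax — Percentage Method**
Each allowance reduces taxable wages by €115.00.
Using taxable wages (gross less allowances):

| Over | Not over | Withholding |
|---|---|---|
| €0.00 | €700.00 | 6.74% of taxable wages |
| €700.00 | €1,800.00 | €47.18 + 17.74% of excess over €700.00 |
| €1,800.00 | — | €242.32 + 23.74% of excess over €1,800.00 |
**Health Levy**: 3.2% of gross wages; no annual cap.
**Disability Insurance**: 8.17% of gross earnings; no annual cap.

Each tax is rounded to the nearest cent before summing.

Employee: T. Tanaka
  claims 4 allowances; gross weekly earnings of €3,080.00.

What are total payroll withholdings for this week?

Canton Income Tax: taxable = €3,080.00 − 4×€115.00 = €2,620.00
  €242.32 + 23.74% × (€2,620.00 − €1,800.00) = €242.32 + 23.74% × €820.00 = €436.99
Health Levy: 3.2% × €3,080.00 = €98.56
Disability Insurance: 8.17% × €3,080.00 = €251.64
Total: €436.99 + €98.56 + €251.64 = €787.19

€787.19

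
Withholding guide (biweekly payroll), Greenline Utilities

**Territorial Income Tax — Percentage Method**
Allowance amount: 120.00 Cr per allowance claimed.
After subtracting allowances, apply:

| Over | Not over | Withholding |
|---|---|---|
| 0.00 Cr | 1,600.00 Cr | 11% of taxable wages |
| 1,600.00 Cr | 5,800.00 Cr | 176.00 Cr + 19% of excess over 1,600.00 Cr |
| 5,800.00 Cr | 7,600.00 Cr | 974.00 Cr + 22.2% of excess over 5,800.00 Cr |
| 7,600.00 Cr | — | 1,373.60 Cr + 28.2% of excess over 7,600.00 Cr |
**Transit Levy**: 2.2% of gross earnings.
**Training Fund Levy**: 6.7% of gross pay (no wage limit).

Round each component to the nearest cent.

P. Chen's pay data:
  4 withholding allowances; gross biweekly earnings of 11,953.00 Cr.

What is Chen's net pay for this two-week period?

8,423.39 Cr

Territorial Income Tax: taxable = 11,953.00 Cr − 4×120.00 Cr = 11,473.00 Cr
  1,373.60 Cr + 28.2% × (11,473.00 Cr − 7,600.00 Cr) = 1,373.60 Cr + 28.2% × 3,873.00 Cr = 2,465.79 Cr
Transit Levy: 2.2% × 11,953.00 Cr = 262.97 Cr
Training Fund Levy: 6.7% × 11,953.00 Cr = 800.85 Cr
Total withheld: 2,465.79 Cr + 262.97 Cr + 800.85 Cr = 3,529.61 Cr
Net pay: 11,953.00 Cr − 3,529.61 Cr = 8,423.39 Cr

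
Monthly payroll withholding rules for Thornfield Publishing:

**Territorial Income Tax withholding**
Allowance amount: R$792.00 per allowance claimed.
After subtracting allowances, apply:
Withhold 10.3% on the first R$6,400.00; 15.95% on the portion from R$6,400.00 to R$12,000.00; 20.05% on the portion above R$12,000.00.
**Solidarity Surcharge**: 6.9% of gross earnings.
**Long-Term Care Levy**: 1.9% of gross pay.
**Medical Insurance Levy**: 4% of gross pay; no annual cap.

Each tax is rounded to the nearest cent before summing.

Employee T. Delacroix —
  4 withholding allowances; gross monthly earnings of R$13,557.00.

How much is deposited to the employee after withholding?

R$10,526.26

Territorial Income Tax: taxable = R$13,557.00 − 4×R$792.00 = R$10,389.00
  R$659.20 + 15.95% × (R$10,389.00 − R$6,400.00) = R$659.20 + 15.95% × R$3,989.00 = R$1,295.45
Solidarity Surcharge: 6.9% × R$13,557.00 = R$935.43
Long-Term Care Levy: 1.9% × R$13,557.00 = R$257.58
Medical Insurance Levy: 4% × R$13,557.00 = R$542.28
Total withheld: R$1,295.45 + R$935.43 + R$257.58 + R$542.28 = R$3,030.74
Net pay: R$13,557.00 − R$3,030.74 = R$10,526.26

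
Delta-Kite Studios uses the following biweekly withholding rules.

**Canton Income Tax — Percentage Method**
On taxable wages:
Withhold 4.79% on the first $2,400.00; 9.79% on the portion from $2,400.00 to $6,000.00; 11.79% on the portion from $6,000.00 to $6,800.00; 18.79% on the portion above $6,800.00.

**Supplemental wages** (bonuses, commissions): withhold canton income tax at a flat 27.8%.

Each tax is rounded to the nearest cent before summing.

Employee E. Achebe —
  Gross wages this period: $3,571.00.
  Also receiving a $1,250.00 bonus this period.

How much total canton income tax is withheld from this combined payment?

$577.10

Canton Income Tax: taxable = $3,571.00
  $114.96 + 9.79% × ($3,571.00 − $2,400.00) = $114.96 + 9.79% × $1,171.00 = $229.60
Supplemental (27.8% flat on bonus): 27.8% × $1,250.00 = $347.50
Total canton income tax: $229.60 + $347.50 = $577.10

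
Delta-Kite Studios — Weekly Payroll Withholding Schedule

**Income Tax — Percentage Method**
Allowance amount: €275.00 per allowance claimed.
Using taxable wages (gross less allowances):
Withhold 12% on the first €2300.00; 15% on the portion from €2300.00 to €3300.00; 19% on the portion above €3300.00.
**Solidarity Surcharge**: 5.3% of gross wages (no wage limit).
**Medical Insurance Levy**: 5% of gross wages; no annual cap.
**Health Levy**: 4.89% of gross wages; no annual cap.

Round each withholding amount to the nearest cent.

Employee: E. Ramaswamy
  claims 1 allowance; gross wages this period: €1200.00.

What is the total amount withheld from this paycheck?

Income Tax: taxable = €1200.00 − 1×€275.00 = €925.00
  12% × €925.00 = €111.00
Solidarity Surcharge: 5.3% × €1200.00 = €63.60
Medical Insurance Levy: 5% × €1200.00 = €60.00
Health Levy: 4.89% × €1200.00 = €58.68
Total: €111.00 + €63.60 + €60.00 + €58.68 = €293.28

€293.28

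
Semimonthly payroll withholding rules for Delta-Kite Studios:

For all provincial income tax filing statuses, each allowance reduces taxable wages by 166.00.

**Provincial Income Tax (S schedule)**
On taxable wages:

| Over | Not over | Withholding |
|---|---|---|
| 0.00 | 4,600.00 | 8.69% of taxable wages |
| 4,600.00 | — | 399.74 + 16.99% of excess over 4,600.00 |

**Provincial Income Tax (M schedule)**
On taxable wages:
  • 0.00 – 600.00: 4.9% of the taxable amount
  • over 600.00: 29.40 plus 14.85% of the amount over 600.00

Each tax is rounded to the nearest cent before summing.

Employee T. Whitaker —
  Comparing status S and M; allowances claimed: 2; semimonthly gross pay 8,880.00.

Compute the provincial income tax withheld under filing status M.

Provincial Income Tax (M): taxable = 8,880.00 − 2×166.00 = 8,548.00
  29.40 + 14.85% × (8,548.00 − 600.00) = 29.40 + 14.85% × 7,948.00 = 1,209.68

1,209.68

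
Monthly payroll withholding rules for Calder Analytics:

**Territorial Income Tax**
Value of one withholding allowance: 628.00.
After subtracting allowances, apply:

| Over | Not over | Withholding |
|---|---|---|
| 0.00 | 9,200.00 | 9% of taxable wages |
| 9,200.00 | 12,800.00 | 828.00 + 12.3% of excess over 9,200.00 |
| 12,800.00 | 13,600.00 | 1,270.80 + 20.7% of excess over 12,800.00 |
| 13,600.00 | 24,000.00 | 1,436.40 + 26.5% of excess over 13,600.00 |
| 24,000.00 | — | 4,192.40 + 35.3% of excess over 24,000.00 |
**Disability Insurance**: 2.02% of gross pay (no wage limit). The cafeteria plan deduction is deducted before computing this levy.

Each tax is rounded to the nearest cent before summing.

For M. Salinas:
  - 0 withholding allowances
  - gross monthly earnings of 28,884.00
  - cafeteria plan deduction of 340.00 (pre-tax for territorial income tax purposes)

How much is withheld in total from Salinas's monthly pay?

6,373.02

Territorial Income Tax: taxable = 28,884.00 − 340.00 = 28,544.00
  4,192.40 + 35.3% × (28,544.00 − 24,000.00) = 4,192.40 + 35.3% × 4,544.00 = 5,796.43
Disability Insurance: 2.02% × 28,544.00 = 576.59
Total: 5,796.43 + 576.59 = 6,373.02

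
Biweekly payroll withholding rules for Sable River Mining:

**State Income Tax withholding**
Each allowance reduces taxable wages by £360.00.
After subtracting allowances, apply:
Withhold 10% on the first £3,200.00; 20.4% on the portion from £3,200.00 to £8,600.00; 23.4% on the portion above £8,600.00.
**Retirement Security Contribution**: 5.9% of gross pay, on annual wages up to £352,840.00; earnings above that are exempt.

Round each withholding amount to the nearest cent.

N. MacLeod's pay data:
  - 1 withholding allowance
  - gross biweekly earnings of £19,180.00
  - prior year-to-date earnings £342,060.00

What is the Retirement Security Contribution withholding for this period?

Retirement Security Contribution: cap £352,840.00 − YTD £342,060.00 = £10,780.00 subject; 5.9% × £10,780.00 = £636.02

£636.02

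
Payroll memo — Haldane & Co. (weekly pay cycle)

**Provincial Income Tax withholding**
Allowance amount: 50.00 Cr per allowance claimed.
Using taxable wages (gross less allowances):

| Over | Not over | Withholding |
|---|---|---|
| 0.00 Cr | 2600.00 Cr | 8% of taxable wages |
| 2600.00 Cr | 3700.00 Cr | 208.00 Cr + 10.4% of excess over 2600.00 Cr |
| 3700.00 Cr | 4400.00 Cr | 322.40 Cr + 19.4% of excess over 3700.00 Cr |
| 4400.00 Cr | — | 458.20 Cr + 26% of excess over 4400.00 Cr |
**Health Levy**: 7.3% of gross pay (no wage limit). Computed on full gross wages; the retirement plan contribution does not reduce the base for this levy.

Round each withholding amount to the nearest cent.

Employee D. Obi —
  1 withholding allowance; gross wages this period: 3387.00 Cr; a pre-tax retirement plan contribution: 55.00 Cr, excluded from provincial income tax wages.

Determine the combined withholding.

526.18 Cr

Provincial Income Tax: taxable = 3387.00 Cr − 55.00 Cr − 1×50.00 Cr = 3282.00 Cr
  208.00 Cr + 10.4% × (3282.00 Cr − 2600.00 Cr) = 208.00 Cr + 10.4% × 682.00 Cr = 278.93 Cr
Health Levy: 7.3% × 3387.00 Cr = 247.25 Cr
Total: 278.93 Cr + 247.25 Cr = 526.18 Cr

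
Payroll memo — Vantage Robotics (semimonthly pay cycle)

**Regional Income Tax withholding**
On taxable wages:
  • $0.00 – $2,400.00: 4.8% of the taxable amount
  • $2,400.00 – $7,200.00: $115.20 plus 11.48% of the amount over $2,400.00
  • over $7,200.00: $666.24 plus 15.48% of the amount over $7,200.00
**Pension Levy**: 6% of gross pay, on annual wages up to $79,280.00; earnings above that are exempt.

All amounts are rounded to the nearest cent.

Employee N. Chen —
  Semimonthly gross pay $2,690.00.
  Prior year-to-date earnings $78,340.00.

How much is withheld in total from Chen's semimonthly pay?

$204.89

Regional Income Tax: taxable = $2,690.00
  $115.20 + 11.48% × ($2,690.00 − $2,400.00) = $115.20 + 11.48% × $290.00 = $148.49
Pension Levy: cap $79,280.00 − YTD $78,340.00 = $940.00 subject; 6% × $940.00 = $56.40
Total: $148.49 + $56.40 = $204.89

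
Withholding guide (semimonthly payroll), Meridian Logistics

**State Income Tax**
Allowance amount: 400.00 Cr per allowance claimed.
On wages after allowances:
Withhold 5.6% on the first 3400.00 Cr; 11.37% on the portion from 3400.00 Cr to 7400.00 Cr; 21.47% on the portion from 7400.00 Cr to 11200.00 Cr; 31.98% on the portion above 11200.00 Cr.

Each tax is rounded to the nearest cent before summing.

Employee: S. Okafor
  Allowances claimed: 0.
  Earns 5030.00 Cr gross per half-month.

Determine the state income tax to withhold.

375.73 Cr

State Income Tax: taxable = 5030.00 Cr
  190.40 Cr + 11.37% × (5030.00 Cr − 3400.00 Cr) = 190.40 Cr + 11.37% × 1630.00 Cr = 375.73 Cr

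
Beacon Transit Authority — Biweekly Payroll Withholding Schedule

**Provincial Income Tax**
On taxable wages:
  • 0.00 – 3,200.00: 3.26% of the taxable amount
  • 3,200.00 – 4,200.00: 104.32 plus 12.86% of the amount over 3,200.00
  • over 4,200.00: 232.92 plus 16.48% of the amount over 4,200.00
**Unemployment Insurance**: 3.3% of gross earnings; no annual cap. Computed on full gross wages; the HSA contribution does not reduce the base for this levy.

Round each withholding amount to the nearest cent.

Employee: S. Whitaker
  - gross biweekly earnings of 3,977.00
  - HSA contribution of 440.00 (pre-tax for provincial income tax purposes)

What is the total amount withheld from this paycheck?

Provincial Income Tax: taxable = 3,977.00 − 440.00 = 3,537.00
  104.32 + 12.86% × (3,537.00 − 3,200.00) = 104.32 + 12.86% × 337.00 = 147.66
Unemployment Insurance: 3.3% × 3,977.00 = 131.24
Total: 147.66 + 131.24 = 278.90

278.90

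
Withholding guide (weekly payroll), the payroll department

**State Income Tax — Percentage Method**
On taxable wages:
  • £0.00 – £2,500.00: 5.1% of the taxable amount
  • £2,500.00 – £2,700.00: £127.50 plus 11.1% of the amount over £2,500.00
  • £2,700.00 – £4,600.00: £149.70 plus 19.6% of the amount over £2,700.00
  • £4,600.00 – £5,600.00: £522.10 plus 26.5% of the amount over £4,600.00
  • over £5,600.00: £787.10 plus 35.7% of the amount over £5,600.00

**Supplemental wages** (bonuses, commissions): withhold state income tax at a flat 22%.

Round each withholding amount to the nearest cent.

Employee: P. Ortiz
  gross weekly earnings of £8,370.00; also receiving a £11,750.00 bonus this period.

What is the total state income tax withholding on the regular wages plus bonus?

£4,360.99

State Income Tax: taxable = £8,370.00
  £787.10 + 35.7% × (£8,370.00 − £5,600.00) = £787.10 + 35.7% × £2,770.00 = £1,775.99
Supplemental (22% flat on bonus): 22% × £11,750.00 = £2,585.00
Total state income tax: £1,775.99 + £2,585.00 = £4,360.99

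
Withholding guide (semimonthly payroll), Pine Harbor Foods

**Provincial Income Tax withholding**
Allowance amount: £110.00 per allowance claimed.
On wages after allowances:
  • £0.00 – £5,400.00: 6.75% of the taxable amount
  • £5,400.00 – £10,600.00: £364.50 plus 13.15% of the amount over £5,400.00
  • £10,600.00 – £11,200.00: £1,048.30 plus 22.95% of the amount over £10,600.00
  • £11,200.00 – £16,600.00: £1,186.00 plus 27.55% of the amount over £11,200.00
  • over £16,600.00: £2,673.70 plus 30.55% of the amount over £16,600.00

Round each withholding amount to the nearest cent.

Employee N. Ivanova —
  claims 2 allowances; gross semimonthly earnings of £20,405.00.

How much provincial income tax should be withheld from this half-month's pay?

£3,768.92

Provincial Income Tax: taxable = £20,405.00 − 2×£110.00 = £20,185.00
  £2,673.70 + 30.55% × (£20,185.00 − £16,600.00) = £2,673.70 + 30.55% × £3,585.00 = £3,768.92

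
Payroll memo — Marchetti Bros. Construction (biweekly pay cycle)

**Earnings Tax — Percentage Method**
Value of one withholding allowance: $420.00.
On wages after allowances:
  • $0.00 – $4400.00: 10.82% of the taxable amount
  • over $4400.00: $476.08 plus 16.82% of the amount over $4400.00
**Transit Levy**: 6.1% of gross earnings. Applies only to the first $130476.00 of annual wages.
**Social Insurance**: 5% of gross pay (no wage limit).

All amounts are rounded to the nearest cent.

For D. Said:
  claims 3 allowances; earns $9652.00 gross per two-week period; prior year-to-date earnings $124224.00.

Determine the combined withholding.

$2011.50

Earnings Tax: taxable = $9652.00 − 3×$420.00 = $8392.00
  $476.08 + 16.82% × ($8392.00 − $4400.00) = $476.08 + 16.82% × $3992.00 = $1147.53
Transit Levy: cap $130476.00 − YTD $124224.00 = $6252.00 subject; 6.1% × $6252.00 = $381.37
Social Insurance: 5% × $9652.00 = $482.60
Total: $1147.53 + $381.37 + $482.60 = $2011.50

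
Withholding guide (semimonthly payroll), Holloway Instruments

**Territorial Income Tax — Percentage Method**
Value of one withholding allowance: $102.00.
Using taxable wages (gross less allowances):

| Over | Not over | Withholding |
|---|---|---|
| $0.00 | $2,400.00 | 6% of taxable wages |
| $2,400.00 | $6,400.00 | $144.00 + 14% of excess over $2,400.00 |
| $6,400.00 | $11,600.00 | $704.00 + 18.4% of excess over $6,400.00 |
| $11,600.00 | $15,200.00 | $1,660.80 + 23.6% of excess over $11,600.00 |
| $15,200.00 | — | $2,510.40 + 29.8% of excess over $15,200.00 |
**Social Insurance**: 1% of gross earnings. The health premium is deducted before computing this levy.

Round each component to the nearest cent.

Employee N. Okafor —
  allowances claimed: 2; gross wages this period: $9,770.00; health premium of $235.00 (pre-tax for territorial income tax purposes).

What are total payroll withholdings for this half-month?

$1,338.65

Territorial Income Tax: taxable = $9,770.00 − $235.00 − 2×$102.00 = $9,331.00
  $704.00 + 18.4% × ($9,331.00 − $6,400.00) = $704.00 + 18.4% × $2,931.00 = $1,243.30
Social Insurance: 1% × $9,535.00 = $95.35
Total: $1,243.30 + $95.35 = $1,338.65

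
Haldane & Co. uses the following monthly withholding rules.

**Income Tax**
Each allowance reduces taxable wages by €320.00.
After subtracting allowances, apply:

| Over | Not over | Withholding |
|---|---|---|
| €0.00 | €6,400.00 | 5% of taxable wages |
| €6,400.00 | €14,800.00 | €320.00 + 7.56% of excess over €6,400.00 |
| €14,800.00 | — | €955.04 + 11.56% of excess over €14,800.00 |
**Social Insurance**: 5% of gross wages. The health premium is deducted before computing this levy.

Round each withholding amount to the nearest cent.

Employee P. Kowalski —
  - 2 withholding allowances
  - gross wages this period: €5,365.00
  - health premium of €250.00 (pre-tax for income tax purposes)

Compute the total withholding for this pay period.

Income Tax: taxable = €5,365.00 − €250.00 − 2×€320.00 = €4,475.00
  5% × €4,475.00 = €223.75
Social Insurance: 5% × €5,115.00 = €255.75
Total: €223.75 + €255.75 = €479.50

€479.50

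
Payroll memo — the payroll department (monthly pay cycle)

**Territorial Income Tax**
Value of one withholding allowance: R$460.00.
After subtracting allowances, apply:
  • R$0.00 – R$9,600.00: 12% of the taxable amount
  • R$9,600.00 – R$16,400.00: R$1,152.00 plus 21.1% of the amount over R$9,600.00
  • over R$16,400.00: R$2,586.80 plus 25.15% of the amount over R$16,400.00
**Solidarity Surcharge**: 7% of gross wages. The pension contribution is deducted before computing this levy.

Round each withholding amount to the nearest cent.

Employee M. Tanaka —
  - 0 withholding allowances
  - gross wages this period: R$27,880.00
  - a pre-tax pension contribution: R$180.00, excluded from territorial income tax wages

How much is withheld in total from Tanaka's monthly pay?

R$7,367.75

Territorial Income Tax: taxable = R$27,880.00 − R$180.00 = R$27,700.00
  R$2,586.80 + 25.15% × (R$27,700.00 − R$16,400.00) = R$2,586.80 + 25.15% × R$11,300.00 = R$5,428.75
Solidarity Surcharge: 7% × R$27,700.00 = R$1,939.00
Total: R$5,428.75 + R$1,939.00 = R$7,367.75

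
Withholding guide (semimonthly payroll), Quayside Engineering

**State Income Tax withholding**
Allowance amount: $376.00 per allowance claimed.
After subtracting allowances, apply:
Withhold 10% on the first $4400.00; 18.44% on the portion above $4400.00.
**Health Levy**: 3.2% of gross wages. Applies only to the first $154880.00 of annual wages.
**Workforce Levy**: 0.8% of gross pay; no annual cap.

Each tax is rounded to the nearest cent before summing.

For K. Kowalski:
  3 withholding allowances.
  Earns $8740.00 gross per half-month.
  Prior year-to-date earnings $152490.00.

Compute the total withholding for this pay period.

State Income Tax: taxable = $8740.00 − 3×$376.00 = $7612.00
  $440.00 + 18.44% × ($7612.00 − $4400.00) = $440.00 + 18.44% × $3212.00 = $1032.29
Health Levy: cap $154880.00 − YTD $152490.00 = $2390.00 subject; 3.2% × $2390.00 = $76.48
Workforce Levy: 0.8% × $8740.00 = $69.92
Total: $1032.29 + $76.48 + $69.92 = $1178.69

$1178.69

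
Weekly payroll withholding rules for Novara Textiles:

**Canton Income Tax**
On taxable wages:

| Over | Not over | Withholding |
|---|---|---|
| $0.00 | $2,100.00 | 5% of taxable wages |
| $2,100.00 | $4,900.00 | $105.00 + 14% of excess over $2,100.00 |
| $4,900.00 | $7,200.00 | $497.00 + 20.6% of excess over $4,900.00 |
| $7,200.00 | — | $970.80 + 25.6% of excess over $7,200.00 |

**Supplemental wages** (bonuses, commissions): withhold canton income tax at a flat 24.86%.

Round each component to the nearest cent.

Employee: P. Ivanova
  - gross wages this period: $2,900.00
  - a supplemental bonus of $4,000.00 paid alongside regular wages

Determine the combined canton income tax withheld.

$1,211.40

Canton Income Tax: taxable = $2,900.00
  $105.00 + 14% × ($2,900.00 − $2,100.00) = $105.00 + 14% × $800.00 = $217.00
Supplemental (24.86% flat on bonus): 24.86% × $4,000.00 = $994.40
Total canton income tax: $217.00 + $994.40 = $1,211.40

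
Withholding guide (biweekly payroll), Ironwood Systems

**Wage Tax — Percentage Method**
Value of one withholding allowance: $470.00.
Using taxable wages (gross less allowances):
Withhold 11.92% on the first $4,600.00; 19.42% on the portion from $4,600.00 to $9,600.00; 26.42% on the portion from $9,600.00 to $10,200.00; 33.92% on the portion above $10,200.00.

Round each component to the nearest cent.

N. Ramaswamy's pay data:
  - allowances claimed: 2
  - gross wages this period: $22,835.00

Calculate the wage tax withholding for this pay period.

Wage Tax: taxable = $22,835.00 − 2×$470.00 = $21,895.00
  $1,677.84 + 33.92% × ($21,895.00 − $10,200.00) = $1,677.84 + 33.92% × $11,695.00 = $5,644.78

$5,644.78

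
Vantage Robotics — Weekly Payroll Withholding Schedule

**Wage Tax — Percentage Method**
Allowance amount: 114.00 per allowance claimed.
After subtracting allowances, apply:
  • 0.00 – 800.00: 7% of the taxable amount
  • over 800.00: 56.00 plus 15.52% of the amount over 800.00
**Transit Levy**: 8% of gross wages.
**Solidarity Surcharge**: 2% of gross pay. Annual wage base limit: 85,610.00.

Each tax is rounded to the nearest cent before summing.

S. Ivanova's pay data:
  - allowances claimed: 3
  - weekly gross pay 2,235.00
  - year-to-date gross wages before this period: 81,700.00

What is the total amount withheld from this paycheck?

449.13

Wage Tax: taxable = 2,235.00 − 3×114.00 = 1,893.00
  56.00 + 15.52% × (1,893.00 − 800.00) = 56.00 + 15.52% × 1,093.00 = 225.63
Transit Levy: 8% × 2,235.00 = 178.80
Solidarity Surcharge: 2% × 2,235.00 = 44.70
Total: 225.63 + 178.80 + 44.70 = 449.13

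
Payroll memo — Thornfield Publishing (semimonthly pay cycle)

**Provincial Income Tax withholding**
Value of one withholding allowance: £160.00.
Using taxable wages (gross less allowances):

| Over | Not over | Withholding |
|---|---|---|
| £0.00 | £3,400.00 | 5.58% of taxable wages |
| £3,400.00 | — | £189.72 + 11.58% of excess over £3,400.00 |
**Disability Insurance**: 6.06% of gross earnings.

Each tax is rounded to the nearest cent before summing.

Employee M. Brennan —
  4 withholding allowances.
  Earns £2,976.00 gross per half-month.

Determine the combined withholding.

£310.70

Provincial Income Tax: taxable = £2,976.00 − 4×£160.00 = £2,336.00
  5.58% × £2,336.00 = £130.35
Disability Insurance: 6.06% × £2,976.00 = £180.35
Total: £130.35 + £180.35 = £310.70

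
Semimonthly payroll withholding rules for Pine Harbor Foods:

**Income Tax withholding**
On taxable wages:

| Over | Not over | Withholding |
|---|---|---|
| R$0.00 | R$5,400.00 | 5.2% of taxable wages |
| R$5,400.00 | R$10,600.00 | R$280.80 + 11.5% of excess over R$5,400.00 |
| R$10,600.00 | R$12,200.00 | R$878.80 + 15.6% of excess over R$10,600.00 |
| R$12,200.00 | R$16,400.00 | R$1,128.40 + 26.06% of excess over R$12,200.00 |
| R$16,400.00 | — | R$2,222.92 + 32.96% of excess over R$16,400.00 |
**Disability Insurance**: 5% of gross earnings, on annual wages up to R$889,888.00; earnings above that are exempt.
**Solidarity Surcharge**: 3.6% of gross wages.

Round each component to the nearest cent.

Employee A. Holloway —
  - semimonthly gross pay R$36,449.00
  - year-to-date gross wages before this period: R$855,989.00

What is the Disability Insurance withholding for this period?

Disability Insurance: cap R$889,888.00 − YTD R$855,989.00 = R$33,899.00 subject; 5% × R$33,899.00 = R$1,694.95

R$1,694.95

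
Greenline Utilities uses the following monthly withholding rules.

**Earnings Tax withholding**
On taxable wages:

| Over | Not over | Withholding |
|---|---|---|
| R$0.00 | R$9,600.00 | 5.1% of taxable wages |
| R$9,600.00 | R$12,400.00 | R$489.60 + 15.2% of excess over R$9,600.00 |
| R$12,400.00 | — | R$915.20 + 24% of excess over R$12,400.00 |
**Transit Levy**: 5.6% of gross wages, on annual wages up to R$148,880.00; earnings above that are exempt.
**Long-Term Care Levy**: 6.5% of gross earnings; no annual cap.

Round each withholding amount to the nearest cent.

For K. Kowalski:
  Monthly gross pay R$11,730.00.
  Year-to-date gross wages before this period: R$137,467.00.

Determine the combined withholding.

Earnings Tax: taxable = R$11,730.00
  R$489.60 + 15.2% × (R$11,730.00 − R$9,600.00) = R$489.60 + 15.2% × R$2,130.00 = R$813.36
Transit Levy: cap R$148,880.00 − YTD R$137,467.00 = R$11,413.00 subject; 5.6% × R$11,413.00 = R$639.13
Long-Term Care Levy: 6.5% × R$11,730.00 = R$762.45
Total: R$813.36 + R$639.13 + R$762.45 = R$2,214.94

R$2,214.94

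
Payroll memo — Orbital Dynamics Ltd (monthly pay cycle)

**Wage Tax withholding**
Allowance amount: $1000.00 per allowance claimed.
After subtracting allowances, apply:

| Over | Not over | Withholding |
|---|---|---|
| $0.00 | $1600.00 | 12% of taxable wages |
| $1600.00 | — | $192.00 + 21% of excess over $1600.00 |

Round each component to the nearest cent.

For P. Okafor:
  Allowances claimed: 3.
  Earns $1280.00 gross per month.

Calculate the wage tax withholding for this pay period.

Wage Tax: taxable = $1280.00 − 3×$1000.00 = $-1720.00
  Taxable ≤ 0 → $0.00

$0.00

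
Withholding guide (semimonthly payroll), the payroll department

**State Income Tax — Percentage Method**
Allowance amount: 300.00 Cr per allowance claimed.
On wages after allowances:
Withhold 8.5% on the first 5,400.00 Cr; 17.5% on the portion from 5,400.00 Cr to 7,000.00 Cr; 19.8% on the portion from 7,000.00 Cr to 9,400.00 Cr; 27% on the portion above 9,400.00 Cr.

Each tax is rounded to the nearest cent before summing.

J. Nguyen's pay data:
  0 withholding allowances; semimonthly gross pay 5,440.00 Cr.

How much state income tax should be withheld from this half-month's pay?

466.00 Cr

State Income Tax: taxable = 5,440.00 Cr
  459.00 Cr + 17.5% × (5,440.00 Cr − 5,400.00 Cr) = 459.00 Cr + 17.5% × 40.00 Cr = 466.00 Cr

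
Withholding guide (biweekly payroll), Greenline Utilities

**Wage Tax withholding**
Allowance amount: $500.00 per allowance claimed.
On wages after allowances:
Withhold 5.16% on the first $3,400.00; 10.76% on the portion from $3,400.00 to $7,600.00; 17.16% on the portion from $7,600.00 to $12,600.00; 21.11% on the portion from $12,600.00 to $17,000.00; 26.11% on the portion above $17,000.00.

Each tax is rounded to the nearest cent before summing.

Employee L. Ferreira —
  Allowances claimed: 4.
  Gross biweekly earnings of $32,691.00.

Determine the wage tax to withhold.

Wage Tax: taxable = $32,691.00 − 4×$500.00 = $30,691.00
  $2,414.20 + 26.11% × ($30,691.00 − $17,000.00) = $2,414.20 + 26.11% × $13,691.00 = $5,988.92

$5,988.92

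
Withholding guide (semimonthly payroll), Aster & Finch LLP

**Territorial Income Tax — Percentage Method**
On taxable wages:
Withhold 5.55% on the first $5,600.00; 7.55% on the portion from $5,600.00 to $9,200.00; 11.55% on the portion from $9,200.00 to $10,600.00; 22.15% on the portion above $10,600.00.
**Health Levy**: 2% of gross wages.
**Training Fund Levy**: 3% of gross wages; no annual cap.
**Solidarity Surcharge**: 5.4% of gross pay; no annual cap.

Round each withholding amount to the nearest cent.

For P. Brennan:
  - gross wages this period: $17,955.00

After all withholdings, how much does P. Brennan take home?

$13,714.25

Territorial Income Tax: taxable = $17,955.00
  $744.30 + 22.15% × ($17,955.00 − $10,600.00) = $744.30 + 22.15% × $7,355.00 = $2,373.43
Health Levy: 2% × $17,955.00 = $359.10
Training Fund Levy: 3% × $17,955.00 = $538.65
Solidarity Surcharge: 5.4% × $17,955.00 = $969.57
Total withheld: $2,373.43 + $359.10 + $538.65 + $969.57 = $4,240.75
Net pay: $17,955.00 − $4,240.75 = $13,714.25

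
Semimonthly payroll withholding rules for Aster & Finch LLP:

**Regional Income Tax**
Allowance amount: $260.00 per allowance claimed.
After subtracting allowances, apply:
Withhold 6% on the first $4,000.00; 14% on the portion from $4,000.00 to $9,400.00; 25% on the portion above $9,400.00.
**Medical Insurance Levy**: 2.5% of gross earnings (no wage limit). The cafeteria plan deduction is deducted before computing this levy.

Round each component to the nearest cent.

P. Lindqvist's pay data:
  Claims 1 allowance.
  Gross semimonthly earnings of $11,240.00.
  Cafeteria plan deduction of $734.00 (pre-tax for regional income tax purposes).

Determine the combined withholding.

Regional Income Tax: taxable = $11,240.00 − $734.00 − 1×$260.00 = $10,246.00
  $996.00 + 25% × ($10,246.00 − $9,400.00) = $996.00 + 25% × $846.00 = $1,207.50
Medical Insurance Levy: 2.5% × $10,506.00 = $262.65
Total: $1,207.50 + $262.65 = $1,470.15

$1,470.15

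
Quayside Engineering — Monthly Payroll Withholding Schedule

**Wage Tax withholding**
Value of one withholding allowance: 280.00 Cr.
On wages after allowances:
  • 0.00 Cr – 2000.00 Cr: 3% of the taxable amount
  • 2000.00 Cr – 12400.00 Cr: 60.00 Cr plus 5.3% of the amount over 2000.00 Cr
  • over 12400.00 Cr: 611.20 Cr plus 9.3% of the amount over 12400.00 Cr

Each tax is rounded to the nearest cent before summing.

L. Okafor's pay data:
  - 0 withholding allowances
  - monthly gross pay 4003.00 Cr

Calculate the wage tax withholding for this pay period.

166.16 Cr

Wage Tax: taxable = 4003.00 Cr
  60.00 Cr + 5.3% × (4003.00 Cr − 2000.00 Cr) = 60.00 Cr + 5.3% × 2003.00 Cr = 166.16 Cr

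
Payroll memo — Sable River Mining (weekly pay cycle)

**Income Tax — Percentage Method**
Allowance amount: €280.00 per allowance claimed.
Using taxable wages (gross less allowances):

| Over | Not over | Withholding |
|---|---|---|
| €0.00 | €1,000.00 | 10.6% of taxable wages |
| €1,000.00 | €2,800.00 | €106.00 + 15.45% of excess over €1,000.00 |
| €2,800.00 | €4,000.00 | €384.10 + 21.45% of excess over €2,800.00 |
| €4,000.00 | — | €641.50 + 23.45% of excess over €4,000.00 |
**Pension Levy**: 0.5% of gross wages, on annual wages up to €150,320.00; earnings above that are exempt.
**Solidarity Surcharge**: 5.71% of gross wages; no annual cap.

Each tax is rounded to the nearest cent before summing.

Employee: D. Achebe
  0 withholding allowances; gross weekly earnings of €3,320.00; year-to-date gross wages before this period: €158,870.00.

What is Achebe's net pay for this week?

€2,634.79

Income Tax: taxable = €3,320.00
  €384.10 + 21.45% × (€3,320.00 − €2,800.00) = €384.10 + 21.45% × €520.00 = €495.64
Pension Levy: YTD €158,870.00 ≥ cap €150,320.00 → €0.00
Solidarity Surcharge: 5.71% × €3,320.00 = €189.57
Total withheld: €495.64 + €0.00 + €189.57 = €685.21
Net pay: €3,320.00 − €685.21 = €2,634.79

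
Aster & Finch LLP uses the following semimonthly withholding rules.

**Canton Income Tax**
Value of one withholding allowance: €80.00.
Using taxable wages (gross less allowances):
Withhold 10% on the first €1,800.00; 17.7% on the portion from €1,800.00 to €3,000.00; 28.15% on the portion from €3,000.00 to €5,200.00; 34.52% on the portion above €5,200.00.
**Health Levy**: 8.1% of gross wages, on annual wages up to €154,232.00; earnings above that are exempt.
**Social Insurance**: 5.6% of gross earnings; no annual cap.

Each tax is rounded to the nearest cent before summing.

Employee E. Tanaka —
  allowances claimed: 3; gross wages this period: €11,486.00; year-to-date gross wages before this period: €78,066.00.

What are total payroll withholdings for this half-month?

Canton Income Tax: taxable = €11,486.00 − 3×€80.00 = €11,246.00
  €1,011.70 + 34.52% × (€11,246.00 − €5,200.00) = €1,011.70 + 34.52% × €6,046.00 = €3,098.78
Health Levy: 8.1% × €11,486.00 = €930.37
Social Insurance: 5.6% × €11,486.00 = €643.22
Total: €3,098.78 + €930.37 + €643.22 = €4,672.37

€4,672.37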